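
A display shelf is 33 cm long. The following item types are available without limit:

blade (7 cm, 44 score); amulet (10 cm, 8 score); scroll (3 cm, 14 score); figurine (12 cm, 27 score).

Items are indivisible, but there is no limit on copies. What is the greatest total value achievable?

190 score

Best value-per-unit is blade at 44/7; filling with it alone gives 4×44 = 176.
Optimal mix: 4×blade + 1×scroll → length 31, value 190.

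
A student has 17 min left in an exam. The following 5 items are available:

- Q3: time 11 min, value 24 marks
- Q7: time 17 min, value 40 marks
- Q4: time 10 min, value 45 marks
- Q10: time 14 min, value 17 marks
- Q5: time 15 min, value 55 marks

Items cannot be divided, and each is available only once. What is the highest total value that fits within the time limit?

Check high-value combinations within 17 min:
- Q5: time 15, value 55
- Q4: time 10, value 45
- Q7: time 17, value 40
- Q3: time 11, value 24
- Q10: time 14, value 17
Best: 55 marks.

55 marks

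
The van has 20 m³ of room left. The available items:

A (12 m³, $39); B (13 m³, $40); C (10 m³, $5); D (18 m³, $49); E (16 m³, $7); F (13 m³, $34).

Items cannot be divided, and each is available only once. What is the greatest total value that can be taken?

$49

Check high-value combinations within 20 m³:
- D: volume 18, value 49
- B: volume 13, value 40
- A: volume 12, value 39
- F: volume 13, value 34
Best: $49.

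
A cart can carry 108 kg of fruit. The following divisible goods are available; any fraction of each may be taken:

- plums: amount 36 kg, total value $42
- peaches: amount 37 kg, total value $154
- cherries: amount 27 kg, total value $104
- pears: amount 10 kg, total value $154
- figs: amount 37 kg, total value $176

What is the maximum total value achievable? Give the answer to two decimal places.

Take in order of value per unit:
- pears (154/10 per unit): all 10 → value 154, running total 154.00
- figs (176/37 per unit): all 37 → value 176, running total 330.00
- peaches (154/37 per unit): all 37 → value 154, running total 484.00
- cherries (104/27 per unit): 24 of 27 → value 24×104/27 = 92.4444, running total 576.44
Total 576.44.

576.44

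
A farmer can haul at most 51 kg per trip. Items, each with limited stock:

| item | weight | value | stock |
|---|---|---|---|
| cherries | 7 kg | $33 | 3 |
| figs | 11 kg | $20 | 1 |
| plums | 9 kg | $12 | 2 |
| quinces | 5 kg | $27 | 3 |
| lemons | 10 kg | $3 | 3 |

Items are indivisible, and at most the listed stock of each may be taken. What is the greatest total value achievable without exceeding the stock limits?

Top feasible selections:
- 3×cherries + 1×figs + 3×quinces: weight 47, value 200
- 3×cherries + 1×plums + 3×quinces: weight 45, value 192
- 3×cherries + 1×figs + 1×plums + 2×quinces: weight 51, value 185
Best: $200.

$200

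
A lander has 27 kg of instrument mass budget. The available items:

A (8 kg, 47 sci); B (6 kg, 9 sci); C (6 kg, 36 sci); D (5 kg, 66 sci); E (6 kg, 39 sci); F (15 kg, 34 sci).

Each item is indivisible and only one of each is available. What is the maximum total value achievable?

Check high-value combinations within 27 kg:
- A+C+D+E: mass 8+6+5+6=25, value 47+36+66+39=188
- A+B+D+E: mass 8+6+5+6=25, value 47+9+66+39=161
- A+B+C+D: mass 8+6+6+5=25, value 47+9+36+66=158
- A+D+E: mass 8+5+6=19, value 47+66+39=152
Best: 188 sci.

188 sci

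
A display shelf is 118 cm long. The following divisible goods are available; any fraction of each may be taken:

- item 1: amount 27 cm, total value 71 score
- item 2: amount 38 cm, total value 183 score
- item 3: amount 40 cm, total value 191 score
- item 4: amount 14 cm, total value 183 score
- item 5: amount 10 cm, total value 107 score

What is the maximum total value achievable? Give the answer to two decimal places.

706.07

Take in order of value per unit:
- item 4 (183/14 per unit): all 14 → value 183, running total 183.00
- item 5 (107/10 per unit): all 10 → value 107, running total 290.00
- item 2 (183/38 per unit): all 38 → value 183, running total 473.00
- item 3 (191/40 per unit): all 40 → value 191, running total 664.00
- item 1 (71/27 per unit): 16 of 27 → value 16×71/27 = 42.0741, running total 706.07
Total 706.07.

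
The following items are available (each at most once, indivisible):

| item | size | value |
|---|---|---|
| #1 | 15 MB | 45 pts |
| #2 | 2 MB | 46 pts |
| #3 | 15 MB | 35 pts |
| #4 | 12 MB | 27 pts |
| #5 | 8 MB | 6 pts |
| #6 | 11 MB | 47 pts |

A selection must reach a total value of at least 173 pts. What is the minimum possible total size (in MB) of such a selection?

Subsets with value ≥ 173, sorted by total size:
- #1+#2+#3+#6: size 43, value 173
- #1+#2+#3+#5+#6: size 51, value 179
- #1+#2+#3+#4+#6: size 55, value 200
- #1+#2+#3+#4+#5+#6: size 63, value 206
Minimum size: 43 MB.

43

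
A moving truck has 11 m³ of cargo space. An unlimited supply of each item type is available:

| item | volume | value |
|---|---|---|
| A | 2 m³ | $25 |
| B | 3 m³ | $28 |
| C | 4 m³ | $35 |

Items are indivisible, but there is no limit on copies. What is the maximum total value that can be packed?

Best value-per-unit is A at 25/2; filling with it alone gives 5×25 = 125.
Optimal mix: 4×A + 1×B → volume 11, value 128.

$128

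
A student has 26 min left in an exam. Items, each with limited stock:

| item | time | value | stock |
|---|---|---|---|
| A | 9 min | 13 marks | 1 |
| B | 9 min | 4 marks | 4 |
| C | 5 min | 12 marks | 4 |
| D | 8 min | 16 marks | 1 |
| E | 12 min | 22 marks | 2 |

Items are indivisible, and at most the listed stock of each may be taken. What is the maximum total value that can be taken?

52 marks

Best selections within time 26 and stock limits:
- 3×C + 1×D: time 23, value 52
- 1×C + 1×D + 1×E: time 25, value 50
- 1×A + 3×C: time 24, value 49
- 4×C: time 20, value 48
Best: 52 marks.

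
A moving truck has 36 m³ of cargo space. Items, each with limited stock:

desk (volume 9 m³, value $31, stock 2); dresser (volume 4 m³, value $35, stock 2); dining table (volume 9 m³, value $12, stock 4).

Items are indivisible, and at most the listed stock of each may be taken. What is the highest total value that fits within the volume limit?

$144

Best selections within volume 36 and stock limits:
- 2×desk + 2×dresser + 1×dining table: volume 35, value 144
- 2×desk + 2×dresser: volume 26, value 132
Best: $144.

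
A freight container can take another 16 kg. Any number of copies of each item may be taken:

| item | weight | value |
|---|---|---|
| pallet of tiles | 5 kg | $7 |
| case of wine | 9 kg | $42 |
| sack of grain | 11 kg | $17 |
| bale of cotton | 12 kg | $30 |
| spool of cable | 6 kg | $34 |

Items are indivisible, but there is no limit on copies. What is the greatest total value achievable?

Best value-per-unit is spool of cable at 34/6; filling with it alone gives 2×34 = 68.
Optimal mix: 1×case of wine + 1×spool of cable → weight 15, value 76.

$76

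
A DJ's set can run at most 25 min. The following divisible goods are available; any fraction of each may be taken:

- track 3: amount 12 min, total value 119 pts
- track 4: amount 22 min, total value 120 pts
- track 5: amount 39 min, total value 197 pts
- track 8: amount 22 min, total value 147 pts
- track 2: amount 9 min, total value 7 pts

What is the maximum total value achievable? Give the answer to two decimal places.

205.86

Take in order of value per unit:
- track 3 (119/12 per unit): all 12 → value 119, running total 119.00
- track 8 (147/22 per unit): 13 of 22 → value 13×147/22 = 86.8636, running total 205.86
Total 205.86.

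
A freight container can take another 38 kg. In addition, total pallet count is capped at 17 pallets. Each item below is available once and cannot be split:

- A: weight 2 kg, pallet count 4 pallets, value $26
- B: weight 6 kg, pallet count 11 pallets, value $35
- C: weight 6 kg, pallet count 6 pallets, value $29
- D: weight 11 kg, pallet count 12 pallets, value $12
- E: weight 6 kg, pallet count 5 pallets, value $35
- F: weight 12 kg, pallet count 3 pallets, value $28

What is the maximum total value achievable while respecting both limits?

Feasible sets respecting both limits:
- C+E+F: weight 24, pallet count 14, value 92
- A+C+E: weight 14, pallet count 15, value 90
- A+E+F: weight 20, pallet count 12, value 89
- A+C+F: weight 20, pallet count 13, value 83
Best: $92.

$92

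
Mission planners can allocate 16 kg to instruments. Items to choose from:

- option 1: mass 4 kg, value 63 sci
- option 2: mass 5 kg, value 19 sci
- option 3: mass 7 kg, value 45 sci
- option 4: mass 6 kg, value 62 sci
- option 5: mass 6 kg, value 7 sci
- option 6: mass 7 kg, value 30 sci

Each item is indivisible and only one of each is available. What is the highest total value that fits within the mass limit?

Check high-value combinations within 16 kg:
- option 1+option 2+option 4: mass 4+5+6=15, value 63+19+62=144
- option 1+option 4+option 5: mass 4+6+6=16, value 63+62+7=132
- option 1+option 2+option 3: mass 4+5+7=16, value 63+19+45=127
Best: 144 sci.

144 sci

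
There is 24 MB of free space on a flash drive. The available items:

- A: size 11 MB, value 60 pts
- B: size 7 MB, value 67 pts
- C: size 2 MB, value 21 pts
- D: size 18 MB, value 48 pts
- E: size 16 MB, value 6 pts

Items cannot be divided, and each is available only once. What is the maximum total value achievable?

148 pts

Check high-value combinations within 24 MB:
- A+B+C: size 11+7+2=20, value 60+67+21=148
- A+B: size 11+7=18, value 60+67=127
- B+C: size 7+2=9, value 67+21=88
- A+C: size 11+2=13, value 60+21=81
Best: 148 pts.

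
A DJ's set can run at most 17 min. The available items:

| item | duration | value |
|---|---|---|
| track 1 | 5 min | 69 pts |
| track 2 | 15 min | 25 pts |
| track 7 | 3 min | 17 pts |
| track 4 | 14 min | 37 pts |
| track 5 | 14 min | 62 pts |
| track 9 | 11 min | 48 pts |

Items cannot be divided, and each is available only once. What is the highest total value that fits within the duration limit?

Check high-value combinations within 17 min:
- track 1+track 9: duration 5+11=16, value 69+48=117
- track 1+track 7: duration 5+3=8, value 69+17=86
- track 7+track 5: duration 3+14=17, value 17+62=79
Best: 117 pts.

117 pts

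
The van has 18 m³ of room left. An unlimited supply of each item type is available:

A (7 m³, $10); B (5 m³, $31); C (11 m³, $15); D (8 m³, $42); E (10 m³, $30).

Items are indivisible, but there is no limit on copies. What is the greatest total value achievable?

$104

Best value-per-unit is B at 31/5; filling with it alone gives 3×31 = 93.
Optimal mix: 2×B + 1×D → volume 18, value 104.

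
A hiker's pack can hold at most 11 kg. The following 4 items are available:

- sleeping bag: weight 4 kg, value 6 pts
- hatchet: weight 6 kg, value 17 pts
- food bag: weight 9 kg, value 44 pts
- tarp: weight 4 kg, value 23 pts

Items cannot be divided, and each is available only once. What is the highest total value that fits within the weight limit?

Check high-value combinations within 11 kg:
- food bag: weight 9, value 44
- hatchet+tarp: weight 6+4=10, value 17+23=40
- sleeping bag+tarp: weight 4+4=8, value 6+23=29
- tarp: weight 4, value 23
- sleeping bag+hatchet: weight 4+6=10, value 6+17=23
Best: 44 pts.

44 pts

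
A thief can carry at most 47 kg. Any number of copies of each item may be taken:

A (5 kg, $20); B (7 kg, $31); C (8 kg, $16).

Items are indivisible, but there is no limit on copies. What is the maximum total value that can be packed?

$206

Best value-per-unit is B at 31/7; filling with it alone gives 6×31 = 186.
Optimal mix: 1×A + 6×B → weight 47, value 206.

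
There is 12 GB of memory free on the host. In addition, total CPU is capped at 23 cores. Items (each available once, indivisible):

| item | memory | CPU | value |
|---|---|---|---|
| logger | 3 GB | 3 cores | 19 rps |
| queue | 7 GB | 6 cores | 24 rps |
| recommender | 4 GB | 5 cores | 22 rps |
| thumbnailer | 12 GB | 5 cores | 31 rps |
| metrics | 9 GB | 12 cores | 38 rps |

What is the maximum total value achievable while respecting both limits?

57 rps

Feasible sets respecting both limits:
- logger+metrics: memory 12, CPU 15, value 57
- queue+recommender: memory 11, CPU 11, value 46
- logger+queue: memory 10, CPU 9, value 43
Best: 57 rps.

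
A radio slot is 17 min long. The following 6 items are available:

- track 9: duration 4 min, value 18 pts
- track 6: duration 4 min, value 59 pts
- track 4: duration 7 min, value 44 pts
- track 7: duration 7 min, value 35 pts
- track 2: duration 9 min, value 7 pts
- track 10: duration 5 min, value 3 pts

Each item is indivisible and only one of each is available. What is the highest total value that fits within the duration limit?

This is a 0/1 knapsack; check combinations near the capacity.
- track 9+track 6+track 4: duration 4+4+7=15, value 18+59+44=121
- track 9+track 6+track 7: duration 4+4+7=15, value 18+59+35=112
- track 6+track 4+track 10: duration 4+7+5=16, value 59+44+3=106
Best: 121 pts.

121 pts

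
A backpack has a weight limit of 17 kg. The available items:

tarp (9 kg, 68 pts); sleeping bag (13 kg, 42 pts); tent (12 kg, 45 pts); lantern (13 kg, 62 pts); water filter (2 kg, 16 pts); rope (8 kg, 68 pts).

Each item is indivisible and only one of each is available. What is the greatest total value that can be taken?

136 pts

This is a 0/1 knapsack; check combinations near the capacity.
- tarp+rope: weight 9+8=17, value 68+68=136
- water filter+rope: weight 2+8=10, value 16+68=84
- tarp+water filter: weight 9+2=11, value 68+16=84
- lantern+water filter: weight 13+2=15, value 62+16=78
Best: 136 pts.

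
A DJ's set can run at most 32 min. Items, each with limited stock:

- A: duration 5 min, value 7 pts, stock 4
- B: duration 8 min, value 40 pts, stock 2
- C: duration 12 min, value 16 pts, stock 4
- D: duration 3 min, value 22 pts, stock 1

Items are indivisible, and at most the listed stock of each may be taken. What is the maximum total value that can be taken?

118 pts

Top feasible selections:
- 2×B + 1×C + 1×D: duration 31, value 118
- 2×A + 2×B + 1×D: duration 29, value 116
- 1×A + 2×B + 1×D: duration 24, value 109
Best: 118 pts.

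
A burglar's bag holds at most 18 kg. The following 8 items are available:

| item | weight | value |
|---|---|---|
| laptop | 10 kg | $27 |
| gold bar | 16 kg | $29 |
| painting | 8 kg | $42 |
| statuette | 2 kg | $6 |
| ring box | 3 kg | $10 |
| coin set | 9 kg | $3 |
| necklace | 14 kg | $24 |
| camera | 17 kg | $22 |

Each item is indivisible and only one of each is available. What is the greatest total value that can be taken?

Check high-value combinations within 18 kg:
- laptop+painting: weight 10+8=18, value 27+42=69
- painting+statuette+ring box: weight 8+2+3=13, value 42+6+10=58
- painting+ring box: weight 8+3=11, value 42+10=52
Best: $69.

$69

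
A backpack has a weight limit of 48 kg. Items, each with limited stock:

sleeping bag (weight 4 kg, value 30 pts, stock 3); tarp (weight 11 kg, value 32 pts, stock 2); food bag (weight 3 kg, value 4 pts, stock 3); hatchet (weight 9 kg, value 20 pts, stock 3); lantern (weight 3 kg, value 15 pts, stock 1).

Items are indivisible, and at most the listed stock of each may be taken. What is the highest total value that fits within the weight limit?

189 pts

Best selections within weight 48 and stock limits:
- 3×sleeping bag + 2×tarp + 1×hatchet + 1×lantern: weight 46, value 189
- 3×sleeping bag + 2×tarp + 3×food bag + 1×lantern: weight 46, value 181
- 3×sleeping bag + 1×tarp + 1×food bag + 2×hatchet + 1×lantern: weight 47, value 181
- 3×sleeping bag + 2×tarp + 1×food bag + 1×hatchet: weight 46, value 178
Best: 189 pts.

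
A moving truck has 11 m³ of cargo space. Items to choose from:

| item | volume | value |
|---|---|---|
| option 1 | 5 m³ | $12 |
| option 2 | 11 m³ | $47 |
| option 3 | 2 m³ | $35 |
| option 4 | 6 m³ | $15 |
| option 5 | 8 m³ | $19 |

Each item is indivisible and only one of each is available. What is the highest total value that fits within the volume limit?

Check high-value combinations within 11 m³:
- option 3+option 5: volume 2+8=10, value 35+19=54
- option 3+option 4: volume 2+6=8, value 35+15=50
- option 1+option 3: volume 5+2=7, value 12+35=47
Best: $54.

$54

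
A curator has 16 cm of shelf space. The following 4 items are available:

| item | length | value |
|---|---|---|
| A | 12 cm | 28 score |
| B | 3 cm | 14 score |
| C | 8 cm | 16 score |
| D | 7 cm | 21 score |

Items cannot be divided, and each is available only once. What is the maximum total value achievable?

This is a 0/1 knapsack; check combinations near the capacity.
- A+B: length 12+3=15, value 28+14=42
- C+D: length 8+7=15, value 16+21=37
- B+D: length 3+7=10, value 14+21=35
- B+C: length 3+8=11, value 14+16=30
- A: length 12, value 28
Best: 42 score.

42 score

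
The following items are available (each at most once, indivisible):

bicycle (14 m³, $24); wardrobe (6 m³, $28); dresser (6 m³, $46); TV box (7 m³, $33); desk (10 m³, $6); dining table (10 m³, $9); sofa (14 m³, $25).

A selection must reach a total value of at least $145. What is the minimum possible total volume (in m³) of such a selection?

Subsets with value ≥ 145, sorted by total volume:
- bicycle+wardrobe+dresser+TV box+sofa: volume 47, value 156
- wardrobe+dresser+TV box+desk+dining table+sofa: volume 53, value 147
Minimum volume: 47 m³.

47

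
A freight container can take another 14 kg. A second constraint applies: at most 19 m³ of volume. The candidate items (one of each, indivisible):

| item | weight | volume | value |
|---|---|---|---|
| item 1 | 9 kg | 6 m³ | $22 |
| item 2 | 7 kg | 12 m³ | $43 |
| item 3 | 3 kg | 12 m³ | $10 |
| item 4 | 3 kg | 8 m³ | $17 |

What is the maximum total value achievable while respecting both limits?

$43

Feasible sets respecting both limits:
- item 2: weight 7, volume 12, value 43
- item 1+item 4: weight 12, volume 14, value 39
- item 1+item 3: weight 12, volume 18, value 32
Best: $43.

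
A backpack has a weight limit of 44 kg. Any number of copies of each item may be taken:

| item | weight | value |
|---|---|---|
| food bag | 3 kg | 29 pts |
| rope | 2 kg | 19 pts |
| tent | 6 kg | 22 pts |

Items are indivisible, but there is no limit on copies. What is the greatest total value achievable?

Best value-per-unit is food bag at 29/3; filling with it alone gives 14×29 = 406.
Optimal mix: 14×food bag + 1×rope → weight 44, value 425.

425 pts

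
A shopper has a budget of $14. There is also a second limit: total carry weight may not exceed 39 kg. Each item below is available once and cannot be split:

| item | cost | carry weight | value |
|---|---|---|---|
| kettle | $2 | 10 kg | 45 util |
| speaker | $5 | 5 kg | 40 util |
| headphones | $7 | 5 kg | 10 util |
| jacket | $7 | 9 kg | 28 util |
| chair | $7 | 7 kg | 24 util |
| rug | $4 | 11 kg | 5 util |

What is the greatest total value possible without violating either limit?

113 util

Feasible sets respecting both limits:
- kettle+speaker+jacket: cost 14, carry weight 24, value 113
- kettle+speaker+chair: cost 14, carry weight 22, value 109
- kettle+speaker+headphones: cost 14, carry weight 20, value 95
- kettle+speaker+rug: cost 11, carry weight 26, value 90
Best: 113 util.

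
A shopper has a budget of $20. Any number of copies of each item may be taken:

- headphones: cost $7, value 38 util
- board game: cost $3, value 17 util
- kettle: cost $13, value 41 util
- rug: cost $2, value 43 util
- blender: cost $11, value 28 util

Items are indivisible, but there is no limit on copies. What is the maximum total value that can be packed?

Best value-per-unit is rug at 43/2, and filling with it alone uses cost 10×2=20. No mix of the others beats 10×43 = 430.

430 util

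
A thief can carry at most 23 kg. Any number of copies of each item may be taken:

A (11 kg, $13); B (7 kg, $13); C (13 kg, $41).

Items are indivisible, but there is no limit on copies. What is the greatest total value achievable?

Best value-per-unit is C at 41/13; filling with it alone gives 1×41 = 41.
Optimal mix: 1×B + 1×C → weight 20, value 54.

$54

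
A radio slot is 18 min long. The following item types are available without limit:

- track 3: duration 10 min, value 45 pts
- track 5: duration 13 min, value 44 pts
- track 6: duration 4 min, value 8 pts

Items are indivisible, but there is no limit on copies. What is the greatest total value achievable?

Best value-per-unit is track 3 at 45/10; filling with it alone gives 1×45 = 45.
Optimal mix: 1×track 3 + 2×track 6 → duration 18, value 61.

61 pts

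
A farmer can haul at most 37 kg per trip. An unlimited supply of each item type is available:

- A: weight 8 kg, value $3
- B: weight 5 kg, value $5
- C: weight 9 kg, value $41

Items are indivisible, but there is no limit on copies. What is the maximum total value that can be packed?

$164

Best value-per-unit is C at 41/9, and filling with it alone uses weight 4×9=36. No mix of the others beats 4×41 = 164.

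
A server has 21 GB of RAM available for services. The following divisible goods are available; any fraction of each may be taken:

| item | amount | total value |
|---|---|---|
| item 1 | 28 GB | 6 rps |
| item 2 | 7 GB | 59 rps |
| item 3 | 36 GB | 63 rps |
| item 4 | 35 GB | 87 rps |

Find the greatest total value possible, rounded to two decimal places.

Take in order of value per unit:
- item 2 (59/7 per unit): all 7 → value 59, running total 59.00
- item 4 (87/35 per unit): 14 of 35 → value 14×87/35 = 34.8000, running total 93.80
Total 93.80.

93.80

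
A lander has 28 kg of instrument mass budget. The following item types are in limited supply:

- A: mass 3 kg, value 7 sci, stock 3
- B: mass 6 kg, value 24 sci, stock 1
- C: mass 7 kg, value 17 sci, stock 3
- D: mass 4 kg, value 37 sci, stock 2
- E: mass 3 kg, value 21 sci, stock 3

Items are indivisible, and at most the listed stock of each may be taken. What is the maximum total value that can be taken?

168 sci

Top feasible selections:
- 1×A + 1×B + 2×D + 3×E: mass 26, value 168
- 1×B + 2×D + 3×E: mass 23, value 161
Best: 168 sci.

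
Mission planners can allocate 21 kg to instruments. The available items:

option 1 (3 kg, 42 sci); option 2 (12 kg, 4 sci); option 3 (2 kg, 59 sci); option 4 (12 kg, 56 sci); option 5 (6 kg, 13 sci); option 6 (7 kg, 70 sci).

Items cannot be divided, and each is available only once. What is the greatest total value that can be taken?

Check high-value combinations within 21 kg:
- option 3+option 4+option 6: mass 2+12+7=21, value 59+56+70=185
- option 1+option 3+option 5+option 6: mass 3+2+6+7=18, value 42+59+13+70=184
- option 1+option 3+option 6: mass 3+2+7=12, value 42+59+70=171
- option 1+option 3+option 4: mass 3+2+12=17, value 42+59+56=157
- option 3+option 5+option 6: mass 2+6+7=15, value 59+13+70=142
Best: 185 sci.

185 sci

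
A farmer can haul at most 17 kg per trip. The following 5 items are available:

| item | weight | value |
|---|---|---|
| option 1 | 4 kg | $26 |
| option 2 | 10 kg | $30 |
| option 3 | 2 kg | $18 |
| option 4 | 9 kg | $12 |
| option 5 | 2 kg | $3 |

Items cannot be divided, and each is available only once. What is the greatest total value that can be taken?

$74

This is a 0/1 knapsack; check combinations near the capacity.
- option 1+option 2+option 3: weight 4+10+2=16, value 26+30+18=74
- option 1+option 2+option 5: weight 4+10+2=16, value 26+30+3=59
- option 1+option 3+option 4+option 5: weight 4+2+9+2=17, value 26+18+12+3=59
Best: $74.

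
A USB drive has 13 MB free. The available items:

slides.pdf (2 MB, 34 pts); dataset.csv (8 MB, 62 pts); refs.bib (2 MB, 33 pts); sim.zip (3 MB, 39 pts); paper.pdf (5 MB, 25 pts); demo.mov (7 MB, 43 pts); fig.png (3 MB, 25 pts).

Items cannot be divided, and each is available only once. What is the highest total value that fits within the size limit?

Check high-value combinations within 13 MB:
- slides.pdf+dataset.csv+sim.zip: size 2+8+3=13, value 34+62+39=135
- dataset.csv+refs.bib+sim.zip: size 8+2+3=13, value 62+33+39=134
- slides.pdf+refs.bib+sim.zip+fig.png: size 2+2+3+3=10, value 34+33+39+25=131
Best: 135 pts.

135 pts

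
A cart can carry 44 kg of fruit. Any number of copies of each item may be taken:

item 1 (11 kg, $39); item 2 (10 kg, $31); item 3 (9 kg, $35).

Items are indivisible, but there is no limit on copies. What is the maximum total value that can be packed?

$156

Best value-per-unit is item 3 at 35/9; filling with it alone gives 4×35 = 140.
Optimal mix: 4×item 1 → weight 44, value 156.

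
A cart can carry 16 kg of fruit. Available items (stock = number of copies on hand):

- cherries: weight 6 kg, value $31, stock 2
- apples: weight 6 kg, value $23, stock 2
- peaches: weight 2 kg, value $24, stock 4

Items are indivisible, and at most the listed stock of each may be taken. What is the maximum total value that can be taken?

$127

Top feasible selections:
- 1×cherries + 4×peaches: weight 14, value 127
- 1×apples + 4×peaches: weight 14, value 119
- 2×cherries + 2×peaches: weight 16, value 110
- 1×cherries + 3×peaches: weight 12, value 103
Best: $127.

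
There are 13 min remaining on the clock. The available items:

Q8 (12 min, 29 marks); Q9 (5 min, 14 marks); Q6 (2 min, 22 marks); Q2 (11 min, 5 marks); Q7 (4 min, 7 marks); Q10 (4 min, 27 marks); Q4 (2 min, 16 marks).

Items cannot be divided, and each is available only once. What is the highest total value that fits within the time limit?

Check high-value combinations within 13 min:
- Q9+Q6+Q10+Q4: time 5+2+4+2=13, value 14+22+27+16=79
- Q6+Q7+Q10+Q4: time 2+4+4+2=12, value 22+7+27+16=72
- Q6+Q10+Q4: time 2+4+2=8, value 22+27+16=65
Best: 79 marks.

79 marks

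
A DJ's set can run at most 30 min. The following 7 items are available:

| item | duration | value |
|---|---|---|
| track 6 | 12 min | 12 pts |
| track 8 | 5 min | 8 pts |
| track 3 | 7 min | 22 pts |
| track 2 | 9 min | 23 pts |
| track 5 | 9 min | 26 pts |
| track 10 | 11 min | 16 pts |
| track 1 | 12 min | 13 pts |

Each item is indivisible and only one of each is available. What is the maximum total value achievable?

79 pts

This is a 0/1 knapsack; check combinations near the capacity.
- track 8+track 3+track 2+track 5: duration 5+7+9+9=30, value 8+22+23+26=79
- track 3+track 2+track 5: duration 7+9+9=25, value 22+23+26=71
- track 2+track 5+track 10: duration 9+9+11=29, value 23+26+16=65
- track 3+track 5+track 10: duration 7+9+11=27, value 22+26+16=64
- track 2+track 5+track 1: duration 9+9+12=30, value 23+26+13=62
Best: 79 pts.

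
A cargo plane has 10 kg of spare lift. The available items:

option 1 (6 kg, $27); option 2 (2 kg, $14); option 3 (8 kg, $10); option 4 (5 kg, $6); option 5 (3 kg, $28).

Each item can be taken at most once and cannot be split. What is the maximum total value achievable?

Check high-value combinations within 10 kg:
- option 1+option 5: weight 6+3=9, value 27+28=55
- option 2+option 4+option 5: weight 2+5+3=10, value 14+6+28=48
- option 2+option 5: weight 2+3=5, value 14+28=42
- option 1+option 2: weight 6+2=8, value 27+14=41
Best: $55.

$55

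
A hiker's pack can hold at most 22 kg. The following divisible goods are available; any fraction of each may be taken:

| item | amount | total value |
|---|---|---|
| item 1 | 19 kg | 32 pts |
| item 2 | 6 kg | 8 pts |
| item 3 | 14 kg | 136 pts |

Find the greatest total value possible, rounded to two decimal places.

Take in order of value per unit:
- item 3 (136/14 per unit): all 14 → value 136, running total 136.00
- item 1 (32/19 per unit): 8 of 19 → value 8×32/19 = 13.4737, running total 149.47
Total 149.47.

149.47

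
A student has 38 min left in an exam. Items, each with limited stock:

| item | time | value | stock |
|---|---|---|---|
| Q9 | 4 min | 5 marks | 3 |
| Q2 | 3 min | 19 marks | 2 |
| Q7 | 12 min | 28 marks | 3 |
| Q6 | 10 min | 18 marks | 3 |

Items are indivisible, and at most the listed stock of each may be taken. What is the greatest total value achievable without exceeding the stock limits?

104 marks

Best selections within time 38 and stock limits:
- 2×Q9 + 2×Q2 + 2×Q7: time 38, value 104
- 2×Q2 + 1×Q7 + 2×Q6: time 38, value 102
Best: 104 marks.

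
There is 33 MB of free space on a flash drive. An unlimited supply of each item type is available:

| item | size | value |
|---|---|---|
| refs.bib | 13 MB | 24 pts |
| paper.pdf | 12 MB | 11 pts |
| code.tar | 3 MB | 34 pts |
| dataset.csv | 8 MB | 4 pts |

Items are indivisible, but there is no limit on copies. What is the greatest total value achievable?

Best value-per-unit is code.tar at 34/3, and filling with it alone uses size 11×3=33. No mix of the others beats 11×34 = 374.

374 pts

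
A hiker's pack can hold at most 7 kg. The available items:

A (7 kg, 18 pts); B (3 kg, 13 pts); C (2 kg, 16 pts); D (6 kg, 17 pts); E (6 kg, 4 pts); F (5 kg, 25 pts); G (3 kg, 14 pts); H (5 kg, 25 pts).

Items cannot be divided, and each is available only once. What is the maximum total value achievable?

Check high-value combinations within 7 kg:
- C+F: weight 2+5=7, value 16+25=41
- C+H: weight 2+5=7, value 16+25=41
- C+G: weight 2+3=5, value 16+14=30
- B+C: weight 3+2=5, value 13+16=29
Best: 41 pts.

41 pts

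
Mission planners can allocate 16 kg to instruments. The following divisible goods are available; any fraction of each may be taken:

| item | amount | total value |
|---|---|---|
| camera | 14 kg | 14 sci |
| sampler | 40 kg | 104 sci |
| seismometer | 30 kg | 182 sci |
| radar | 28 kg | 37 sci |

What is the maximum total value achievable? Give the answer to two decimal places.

Take in order of value per unit:
- seismometer (182/30 per unit): 16 of 30 → value 16×182/30 = 97.0667, running total 97.07
Total 97.07.

97.07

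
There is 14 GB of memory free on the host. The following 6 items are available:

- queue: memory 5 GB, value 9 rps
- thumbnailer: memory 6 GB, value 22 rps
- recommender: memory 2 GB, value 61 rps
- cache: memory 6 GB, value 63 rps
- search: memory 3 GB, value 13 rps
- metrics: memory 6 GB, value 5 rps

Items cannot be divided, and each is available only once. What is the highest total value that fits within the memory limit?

146 rps

Check high-value combinations within 14 GB:
- thumbnailer+recommender+cache: memory 6+2+6=14, value 22+61+63=146
- recommender+cache+search: memory 2+6+3=11, value 61+63+13=137
- queue+recommender+cache: memory 5+2+6=13, value 9+61+63=133
- recommender+cache+metrics: memory 2+6+6=14, value 61+63+5=129
Best: 146 rps.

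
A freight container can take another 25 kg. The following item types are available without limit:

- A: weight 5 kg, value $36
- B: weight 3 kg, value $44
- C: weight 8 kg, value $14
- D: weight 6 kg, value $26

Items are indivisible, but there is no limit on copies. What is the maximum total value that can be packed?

Best value-per-unit is B at 44/3, and filling with it alone uses weight 8×3=24. No mix of the others beats 8×44 = 352.

$352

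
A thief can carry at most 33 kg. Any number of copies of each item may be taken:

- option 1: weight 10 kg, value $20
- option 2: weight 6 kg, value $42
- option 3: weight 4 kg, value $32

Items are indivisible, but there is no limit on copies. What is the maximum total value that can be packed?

Best value-per-unit is option 3 at 32/4, and filling with it alone uses weight 8×4=32. No mix of the others beats 8×32 = 256.

$256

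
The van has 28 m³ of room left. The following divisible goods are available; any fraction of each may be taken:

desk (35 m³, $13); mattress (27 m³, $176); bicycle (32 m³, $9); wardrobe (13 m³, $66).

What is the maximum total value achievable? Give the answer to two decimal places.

181.08

Take in order of value per unit:
- mattress (176/27 per unit): all 27 → value 176, running total 176.00
- wardrobe (66/13 per unit): 1 of 13 → value 1×66/13 = 5.0769, running total 181.08
Total 181.08.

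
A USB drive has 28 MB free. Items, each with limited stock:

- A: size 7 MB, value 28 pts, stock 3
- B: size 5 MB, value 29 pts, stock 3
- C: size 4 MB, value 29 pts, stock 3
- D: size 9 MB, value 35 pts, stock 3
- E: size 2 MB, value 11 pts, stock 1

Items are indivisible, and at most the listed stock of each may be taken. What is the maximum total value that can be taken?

174 pts

Top feasible selections:
- 3×B + 3×C: size 27, value 174
- 1×B + 3×C + 1×D + 1×E: size 28, value 162
Best: 174 pts.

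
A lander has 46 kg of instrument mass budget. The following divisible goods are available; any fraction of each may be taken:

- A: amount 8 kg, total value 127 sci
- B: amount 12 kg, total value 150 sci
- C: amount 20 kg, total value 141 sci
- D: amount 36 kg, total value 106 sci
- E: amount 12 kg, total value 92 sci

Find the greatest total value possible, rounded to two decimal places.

Take in order of value per unit:
- A (127/8 per unit): all 8 → value 127, running total 127.00
- B (150/12 per unit): all 12 → value 150, running total 277.00
- E (92/12 per unit): all 12 → value 92, running total 369.00
- C (141/20 per unit): 14 of 20 → value 14×141/20 = 98.7000, running total 467.70
Total 467.70.

467.70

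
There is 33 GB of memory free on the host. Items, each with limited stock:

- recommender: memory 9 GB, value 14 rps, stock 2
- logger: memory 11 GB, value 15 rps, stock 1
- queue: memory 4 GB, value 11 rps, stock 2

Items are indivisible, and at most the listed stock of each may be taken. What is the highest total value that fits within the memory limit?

54 rps

Top feasible selections:
- 2×recommender + 1×logger + 1×queue: memory 33, value 54
- 1×recommender + 1×logger + 2×queue: memory 28, value 51
- 2×recommender + 2×queue: memory 26, value 50
Best: 54 rps.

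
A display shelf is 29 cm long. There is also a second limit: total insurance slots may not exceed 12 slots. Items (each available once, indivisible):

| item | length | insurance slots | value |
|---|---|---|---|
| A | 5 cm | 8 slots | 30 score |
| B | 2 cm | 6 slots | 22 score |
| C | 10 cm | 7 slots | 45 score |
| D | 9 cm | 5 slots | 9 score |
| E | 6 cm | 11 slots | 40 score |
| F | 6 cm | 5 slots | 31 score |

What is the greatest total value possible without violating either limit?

Feasible sets respecting both limits:
- C+F: length 16, insurance slots 12, value 76
- C+D: length 19, insurance slots 12, value 54
- B+F: length 8, insurance slots 11, value 53
- C: length 10, insurance slots 7, value 45
Best: 76 score.

76 score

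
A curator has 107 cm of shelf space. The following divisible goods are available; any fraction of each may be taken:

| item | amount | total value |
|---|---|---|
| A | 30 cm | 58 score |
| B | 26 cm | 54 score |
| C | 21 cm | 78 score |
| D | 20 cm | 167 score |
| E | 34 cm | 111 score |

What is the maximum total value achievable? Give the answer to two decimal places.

421.60

Take in order of value per unit:
- D (167/20 per unit): all 20 → value 167, running total 167.00
- C (78/21 per unit): all 21 → value 78, running total 245.00
- E (111/34 per unit): all 34 → value 111, running total 356.00
- B (54/26 per unit): all 26 → value 54, running total 410.00
- A (58/30 per unit): 6 of 30 → value 6×58/30 = 11.6000, running total 421.60
Total 421.60.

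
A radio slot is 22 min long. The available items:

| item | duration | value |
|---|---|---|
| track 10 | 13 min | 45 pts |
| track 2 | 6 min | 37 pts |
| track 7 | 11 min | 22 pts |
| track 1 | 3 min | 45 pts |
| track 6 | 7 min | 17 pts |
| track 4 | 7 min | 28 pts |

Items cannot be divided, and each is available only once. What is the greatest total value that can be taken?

127 pts

Check high-value combinations within 22 min:
- track 10+track 2+track 1: duration 13+6+3=22, value 45+37+45=127
- track 2+track 1+track 4: duration 6+3+7=16, value 37+45+28=110
- track 2+track 7+track 1: duration 6+11+3=20, value 37+22+45=104
- track 2+track 1+track 6: duration 6+3+7=16, value 37+45+17=99
Best: 127 pts.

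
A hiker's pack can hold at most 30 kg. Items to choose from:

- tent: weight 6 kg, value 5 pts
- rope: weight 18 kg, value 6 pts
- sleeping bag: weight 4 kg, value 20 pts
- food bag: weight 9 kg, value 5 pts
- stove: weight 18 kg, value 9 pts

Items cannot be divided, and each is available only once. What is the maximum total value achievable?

Check high-value combinations within 30 kg:
- tent+sleeping bag+stove: weight 6+4+18=28, value 5+20+9=34
- tent+rope+sleeping bag: weight 6+18+4=28, value 5+6+20=31
- tent+sleeping bag+food bag: weight 6+4+9=19, value 5+20+5=30
- sleeping bag+stove: weight 4+18=22, value 20+9=29
- rope+sleeping bag: weight 18+4=22, value 6+20=26
Best: 34 pts.

34 pts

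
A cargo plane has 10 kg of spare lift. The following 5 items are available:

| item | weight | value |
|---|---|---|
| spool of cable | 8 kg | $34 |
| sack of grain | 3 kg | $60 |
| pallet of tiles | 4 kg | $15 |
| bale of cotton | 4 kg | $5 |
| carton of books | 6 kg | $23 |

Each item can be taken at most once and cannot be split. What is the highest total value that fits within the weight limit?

$83

Check high-value combinations within 10 kg:
- sack of grain+carton of books: weight 3+6=9, value 60+23=83
- sack of grain+pallet of tiles: weight 3+4=7, value 60+15=75
- sack of grain+bale of cotton: weight 3+4=7, value 60+5=65
- sack of grain: weight 3, value 60
Best: $83.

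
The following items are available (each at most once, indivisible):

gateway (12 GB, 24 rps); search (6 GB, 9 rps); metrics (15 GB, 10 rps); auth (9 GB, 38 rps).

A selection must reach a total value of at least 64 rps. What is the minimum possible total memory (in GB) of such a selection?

27

Subsets with value ≥ 64, sorted by total memory:
- gateway+search+auth: memory 27, value 71
- gateway+metrics+auth: memory 36, value 72
- gateway+search+metrics+auth: memory 42, value 81
Minimum memory: 27 GB.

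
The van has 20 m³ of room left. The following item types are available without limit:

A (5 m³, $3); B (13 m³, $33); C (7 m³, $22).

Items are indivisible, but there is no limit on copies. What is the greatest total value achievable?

$55

Best value-per-unit is C at 22/7; filling with it alone gives 2×22 = 44.
Optimal mix: 1×B + 1×C → volume 20, value 55.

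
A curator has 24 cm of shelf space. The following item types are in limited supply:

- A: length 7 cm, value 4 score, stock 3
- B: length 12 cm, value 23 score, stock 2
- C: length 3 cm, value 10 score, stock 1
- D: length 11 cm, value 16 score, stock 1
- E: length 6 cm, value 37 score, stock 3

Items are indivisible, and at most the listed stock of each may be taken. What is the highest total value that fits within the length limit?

Top feasible selections:
- 1×C + 3×E: length 21, value 121
- 3×E: length 18, value 111
Best: 121 score.

121 score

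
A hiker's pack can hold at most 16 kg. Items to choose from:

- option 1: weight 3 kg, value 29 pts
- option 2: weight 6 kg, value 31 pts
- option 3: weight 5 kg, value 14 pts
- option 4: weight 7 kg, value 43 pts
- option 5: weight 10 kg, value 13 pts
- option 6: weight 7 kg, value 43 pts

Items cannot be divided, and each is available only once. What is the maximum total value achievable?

103 pts

Check high-value combinations within 16 kg:
- option 1+option 2+option 4: weight 3+6+7=16, value 29+31+43=103
- option 1+option 2+option 6: weight 3+6+7=16, value 29+31+43=103
- option 4+option 6: weight 7+7=14, value 43+43=86
- option 1+option 3+option 4: weight 3+5+7=15, value 29+14+43=86
- option 1+option 3+option 6: weight 3+5+7=15, value 29+14+43=86
Best: 103 pts.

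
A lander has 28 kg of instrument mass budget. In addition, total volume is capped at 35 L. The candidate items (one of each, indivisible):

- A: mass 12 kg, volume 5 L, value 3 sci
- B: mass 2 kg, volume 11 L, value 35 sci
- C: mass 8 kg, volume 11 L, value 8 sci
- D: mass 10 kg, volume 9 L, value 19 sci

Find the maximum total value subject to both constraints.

62 sci

Feasible sets respecting both limits:
- B+C+D: mass 20, volume 31, value 62
- A+B+D: mass 24, volume 25, value 57
- B+D: mass 12, volume 20, value 54
Best: 62 sci.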